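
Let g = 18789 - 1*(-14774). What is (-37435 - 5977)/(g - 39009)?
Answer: 21706/2723 ≈ 7.9714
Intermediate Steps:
g = 33563 (g = 18789 + 14774 = 33563)
(-37435 - 5977)/(g - 39009) = (-37435 - 5977)/(33563 - 39009) = -43412/(-5446) = -43412*(-1/5446) = 21706/2723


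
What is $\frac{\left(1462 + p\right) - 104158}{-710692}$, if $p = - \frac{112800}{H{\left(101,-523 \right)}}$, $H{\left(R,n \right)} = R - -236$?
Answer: $\frac{8680338}{59875801} \approx 0.14497$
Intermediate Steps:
$H{\left(R,n \right)} = 236 + R$ ($H{\left(R,n \right)} = R + 236 = 236 + R$)
$p = - \frac{112800}{337}$ ($p = - \frac{112800}{236 + 101} = - \frac{112800}{337} \approx -334.72$)
$\frac{\left(1462 + p\right) - 104158}{-710692} = \frac{\left(1462 - \frac{112800}{337}\right) - 104158}{-710692} = \left(\frac{379894}{337} - 104158\right) \left(- \frac{1}{710692}\right) = \left(- \frac{34721352}{337}\right) \left(- \frac{1}{710692}\right) = \frac{8680338}{59875801}$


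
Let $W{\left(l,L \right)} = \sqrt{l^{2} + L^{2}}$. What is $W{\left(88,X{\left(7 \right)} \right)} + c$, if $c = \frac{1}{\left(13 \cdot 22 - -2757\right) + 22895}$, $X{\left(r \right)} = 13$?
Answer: $\frac{1}{25938} + \sqrt{7913} \approx 88.955$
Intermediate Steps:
$c = \frac{1}{25938}$ ($c = \frac{1}{\left(286 + 2757\right) + 22895} = \frac{1}{3043 + 22895} = \frac{1}{25938} \approx 3.8553 \cdot 10^{-5}$)
$W{\left(l,L \right)} = \sqrt{L^{2} + l^{2}}$
$W{\left(88,X{\left(7 \right)} \right)} + c = \sqrt{13^{2} + 88^{2}} + \frac{1}{25938} = \sqrt{169 + 7744} + \frac{1}{25938} = \sqrt{7913} + \frac{1}{25938} = \frac{1}{25938} + \sqrt{7913}$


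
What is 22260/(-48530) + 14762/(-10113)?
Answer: -94151524/49078389 ≈ -1.9184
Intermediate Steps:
22260/(-48530) + 14762/(-10113) = 22260*(-1/48530) + 14762*(-1/10113) = -2226/4853 - 14762/10113 = -94151524/49078389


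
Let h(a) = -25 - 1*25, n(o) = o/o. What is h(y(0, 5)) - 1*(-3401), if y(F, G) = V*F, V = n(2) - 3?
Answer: 3351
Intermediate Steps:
n(o) = 1
V = -2 (V = 1 - 3 = -2)
y(F, G) = -2*F
h(a) = -50 (h(a) = -25 - 25 = -50)
h(y(0, 5)) - 1*(-3401) = -50 - 1*(-3401) = -50 + 3401 = 3351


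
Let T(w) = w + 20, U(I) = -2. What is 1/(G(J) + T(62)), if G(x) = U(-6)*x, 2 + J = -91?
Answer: 1/268 ≈ 0.0037313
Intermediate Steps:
J = -93 (J = -2 - 91 = -93)
T(w) = 20 + w
G(x) = -2*x
1/(G(J) + T(62)) = 1/(-2*(-93) + (20 + 62)) = 1/(186 + 82) = 1/268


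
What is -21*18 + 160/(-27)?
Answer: -10366/27 ≈ -383.93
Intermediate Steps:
-21*18 + 160/(-27) = -378 + 160*(-1/27) = -378 - 160/27 = -10366/27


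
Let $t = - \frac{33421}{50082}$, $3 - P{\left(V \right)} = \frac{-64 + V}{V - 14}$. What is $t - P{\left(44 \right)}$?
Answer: $- \frac{217055}{50082} \approx -4.334$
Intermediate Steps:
$P{\left(V \right)} = 3 - \frac{-64 + V}{-14 + V}$ ($P{\left(V \right)} = 3 - \frac{-64 + V}{V - 14} = 3 - \frac{-64 + V}{-14 + V}$)
$t = - \frac{33421}{50082}$ ($t = \left(-33421\right) \frac{1}{50082} = - \frac{33421}{50082} \approx -0.66733$)
$t - P{\left(44 \right)} = - \frac{33421}{50082} - \frac{2 \left(11 + 44\right)}{-14 + 44} = - \frac{33421}{50082} - 2 \cdot \frac{1}{30} \cdot 55 = - \frac{33421}{50082} - \frac{11}{3} = - \frac{217055}{50082}$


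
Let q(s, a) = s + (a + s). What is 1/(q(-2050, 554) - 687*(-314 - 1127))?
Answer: 1/986421 ≈ 1.0138e-6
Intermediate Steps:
q(s, a) = a + 2*s
1/(q(-2050, 554) - 687*(-314 - 1127)) = 1/((554 + 2*(-2050)) - 687*(-314 - 1127)) = 1/((554 - 4100) - 687*(-1441)) = 1/(-3546 + 989967) = 1/986421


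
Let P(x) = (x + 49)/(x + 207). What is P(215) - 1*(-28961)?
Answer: 6110903/211 ≈ 28962.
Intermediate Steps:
P(x) = (49 + x)/(207 + x)
P(215) - 1*(-28961) = (49 + 215)/(207 + 215) - 1*(-28961) = 264/422 + 28961 = (1/422)*264 + 28961 = 132/211 + 28961 = 6110903/211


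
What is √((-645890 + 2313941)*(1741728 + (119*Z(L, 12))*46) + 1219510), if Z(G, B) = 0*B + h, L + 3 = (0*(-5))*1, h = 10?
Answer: √2996601463378 ≈ 1.7311e+6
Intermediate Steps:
L = -3 (L = -3 + (0*(-5))*1 = -3 + 0*1 = -3 + 0 = -3)
Z(G, B) = 10 (Z(G, B) = 0*B + 10 = 0 + 10 = 10)
√((-645890 + 2313941)*(1741728 + (119*Z(L, 12))*46) + 1219510) = √((-645890 + 2313941)*(1741728 + (119*10)*46) + 1219510) = √(1668051*(1741728 + 1190*46) + 1219510) = √(1668051*(1741728 + 54740) + 1219510) = √(1668051*1796468 + 1219510) = √(2996600243868 + 1219510) = √2996601463378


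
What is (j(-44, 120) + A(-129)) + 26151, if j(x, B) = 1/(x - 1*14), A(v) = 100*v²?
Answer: 98034557/58 ≈ 1.6903e+6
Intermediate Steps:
j(x, B) = 1/(-14 + x) (j(x, B) = 1/(x - 14) = 1/(-14 + x))
(j(-44, 120) + A(-129)) + 26151 = (1/(-14 - 44) + 100*(-129)²) + 26151 = (1/(-58) + 100*16641) + 26151 = (-1/58 + 1664100) + 26151 = 96517799/58 + 26151 = 98034557/58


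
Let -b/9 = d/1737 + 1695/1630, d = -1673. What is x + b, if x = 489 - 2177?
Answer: -106249029/62918 ≈ -1688.7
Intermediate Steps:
b = -43445/62918 (b = -9*(-1673/1737 + 1695/1630) = -9*(-1673*1/1737 + 1695*(1/1630)) = -9*(-1673/1737 + 339/326) = -9*43445/566262 = -43445/62918 ≈ -0.69050)
x = -1688
x + b = -1688 - 43445/62918 = -106249029/62918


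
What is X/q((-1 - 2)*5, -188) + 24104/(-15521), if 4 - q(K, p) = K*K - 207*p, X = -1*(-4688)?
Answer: -1016120696/607445377 ≈ -1.6728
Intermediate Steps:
X = 4688
q(K, p) = 4 - K² + 207*p (q(K, p) = 4 - (K*K - 207*p) = 4 - (K² - 207*p) = 4 + (-K² + 207*p) = 4 - K² + 207*p)
X/q((-1 - 2)*5, -188) + 24104/(-15521) = 4688/(4 - ((-1 - 2)*5)² + 207*(-188)) + 24104/(-15521) = 4688/(4 - (-3*5)² - 38916) + 24104*(-1/15521) = 4688/(4 - 1*(-15)² - 38916) - 24104/15521 = 4688/(4 - 1*225 - 38916) - 24104/15521 = 4688/(4 - 225 - 38916) - 24104/15521 = 4688/(-39137) - 24104/15521 = 4688*(-1/39137) - 24104/15521 = -4688/39137 - 24104/15521 = -1016120696/607445377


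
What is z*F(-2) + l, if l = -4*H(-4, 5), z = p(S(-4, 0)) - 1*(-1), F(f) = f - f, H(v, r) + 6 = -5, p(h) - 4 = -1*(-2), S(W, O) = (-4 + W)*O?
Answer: 44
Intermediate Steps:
S(W, O) = O*(-4 + W)
p(h) = 6 (p(h) = 4 - 1*(-2) = 4 + 2 = 6)
H(v, r) = -11 (H(v, r) = -6 - 5 = -11)
F(f) = 0
z = 7 (z = 6 - 1*(-1) = 6 + 1 = 7)
l = 44 (l = -4*(-11) = 44)
z*F(-2) + l = 7*0 + 44 = 0 + 44 = 44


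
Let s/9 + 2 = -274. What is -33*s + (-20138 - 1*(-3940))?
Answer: 65774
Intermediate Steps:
s = -2484 (s = -18 + 9*(-274) = -18 - 2466 = -2484)
-33*s + (-20138 - 1*(-3940)) = -33*(-2484) + (-20138 - 1*(-3940)) = 81972 + (-20138 + 3940) = 81972 - 16198 = 65774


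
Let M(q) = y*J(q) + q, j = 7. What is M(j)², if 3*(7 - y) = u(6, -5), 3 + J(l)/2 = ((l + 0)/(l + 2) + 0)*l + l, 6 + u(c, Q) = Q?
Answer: 31685641/729 ≈ 43465.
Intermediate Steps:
u(c, Q) = -6 + Q
J(l) = -6 + 2*l + 2*l²/(2 + l) (J(l) = -6 + 2*(((l + 0)/(l + 2) + 0)*l + l) = -6 + 2*((l/(2 + l) + 0)*l + l) = -6 + 2*((l/(2 + l))*l + l) = -6 + 2*(l²/(2 + l) + l) = -6 + 2*(l + l²/(2 + l)) = -6 + (2*l + 2*l²/(2 + l)) = -6 + 2*l + 2*l²/(2 + l))
y = 32/3 (y = 7 - (-6 - 5)/3 = 7 - ⅓*(-11) = 7 + 11/3 = 32/3 ≈ 10.667)
M(q) = q + 64*(-6 - q + 2*q²)/(3*(2 + q)) (M(q) = 32*(2*(-6 - q + 2*q²)/(2 + q))/3 + q = 64*(-6 - q + 2*q²)/(3*(2 + q)) + q = q + 64*(-6 - q + 2*q²)/(3*(2 + q)))
M(j)² = ((-384 - 58*7 + 131*7²)/(3*(2 + 7)))² = ((⅓)*(-384 - 406 + 131*49)/9)² = ((⅓)*(⅑)*(-384 - 406 + 6419))² = ((⅓)*(⅑)*5629)² = (5629/27)² = 31685641/729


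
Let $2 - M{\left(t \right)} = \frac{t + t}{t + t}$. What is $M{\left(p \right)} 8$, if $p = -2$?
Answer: $8$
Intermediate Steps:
$M{\left(t \right)} = 1$ ($M{\left(t \right)} = 2 - \frac{t + t}{t + t} = 2 - \frac{2 t}{2 t} = 2 - 2 t \frac{1}{2 t} = 2 - 1 = 1$)
$M{\left(p \right)} 8 = 1 \cdot 8 = 8$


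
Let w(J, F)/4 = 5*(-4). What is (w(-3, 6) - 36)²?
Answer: 13456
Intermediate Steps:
w(J, F) = -80 (w(J, F) = 4*(5*(-4)) = 4*(-20) = -80)
(w(-3, 6) - 36)² = (-80 - 36)² = (-116)² = 13456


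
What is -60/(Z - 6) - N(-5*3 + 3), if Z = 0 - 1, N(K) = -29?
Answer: 263/7 ≈ 37.571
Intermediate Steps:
Z = -1
-60/(Z - 6) - N(-5*3 + 3) = -60/(-1 - 6) - 1*(-29) = -60/(-7) + 29 = -60*(-1)/7 + 29 = -4*(-15/7) + 29 = 60/7 + 29 = 263/7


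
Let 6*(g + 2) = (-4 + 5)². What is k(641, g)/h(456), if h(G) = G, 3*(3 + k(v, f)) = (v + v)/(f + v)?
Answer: -8941/1748760 ≈ -0.0051128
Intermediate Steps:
g = -11/6 (g = -2 + (-4 + 5)²/6 = -2 + (⅙)*1² = -2 + (⅙)*1 = -2 + ⅙ = -11/6 ≈ -1.8333)
k(v, f) = -3 + 2*v/(3*(f + v)) (k(v, f) = -3 + ((v + v)/(f + v))/3 = -3 + ((2*v)/(f + v))/3 = -3 + (2*v/(f + v))/3 = -3 + 2*v/(3*(f + v)))
k(641, g)/h(456) = ((-3*(-11/6) - 7/3*641)/(-11/6 + 641))/456 = ((11/2 - 4487/3)/(3835/6))*(1/456) = ((6/3835)*(-8941/6))*(1/456) = -8941/3835*1/456 = -8941/1748760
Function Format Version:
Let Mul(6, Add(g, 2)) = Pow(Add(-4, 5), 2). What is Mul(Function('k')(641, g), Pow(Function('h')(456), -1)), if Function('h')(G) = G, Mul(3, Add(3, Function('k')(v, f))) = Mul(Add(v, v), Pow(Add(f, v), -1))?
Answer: Rational(-8941, 1748760) ≈ -0.0051128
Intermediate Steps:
g = Rational(-11, 6) (g = Add(-2, Mul(Rational(1, 6), Pow(Add(-4, 5), 2))) = Add(-2, Mul(Rational(1, 6), Pow(1, 2))) = Add(-2, Mul(Rational(1, 6), 1)) = Add(-2, Rational(1, 6)) = Rational(-11, 6) ≈ -1.8333)
Function('k')(v, f) = Add(-3, Mul(Rational(2, 3), v, Pow(Add(f, v), -1))) (Function('k')(v, f) = Add(-3, Mul(Rational(1, 3), Mul(Add(v, v), Pow(Add(f, v), -1)))) = Add(-3, Mul(Rational(1, 3), Mul(Mul(2, v), Pow(Add(f, v), -1)))) = Add(-3, Mul(Rational(1, 3), Mul(2, v, Pow(Add(f, v), -1)))) = Add(-3, Mul(Rational(2, 3), v, Pow(Add(f, v), -1))))
Mul(Function('k')(641, g), Pow(Function('h')(456), -1)) = Mul(Mul(Pow(Add(Rational(-11, 6), 641), -1), Add(Mul(-3, Rational(-11, 6)), Mul(Rational(-7, 3), 641))), Pow(456, -1)) = Mul(Mul(Pow(Rational(3835, 6), -1), Add(Rational(11, 2), Rational(-4487, 3))), Rational(1, 456)) = Mul(Mul(Rational(6, 3835), Rational(-8941, 6)), Rational(1, 456)) = Mul(Rational(-8941, 3835), Rational(1, 456)) = Rational(-8941, 1748760)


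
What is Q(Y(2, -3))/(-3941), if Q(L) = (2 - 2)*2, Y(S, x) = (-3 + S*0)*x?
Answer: 0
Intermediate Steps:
Y(S, x) = -3*x (Y(S, x) = (-3 + 0)*x = -3*x)
Q(L) = 0 (Q(L) = 0*2 = 0)
Q(Y(2, -3))/(-3941) = 0/(-3941) = 0*(-1/3941) = 0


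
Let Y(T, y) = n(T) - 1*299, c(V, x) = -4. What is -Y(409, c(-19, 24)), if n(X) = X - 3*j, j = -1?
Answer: -113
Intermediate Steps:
n(X) = 3 + X (n(X) = X - 3*(-1) = X + 3 = 3 + X)
Y(T, y) = -296 + T (Y(T, y) = (3 + T) - 1*299 = (3 + T) - 299 = -296 + T)
-Y(409, c(-19, 24)) = -(-296 + 409) = -1*113 = -113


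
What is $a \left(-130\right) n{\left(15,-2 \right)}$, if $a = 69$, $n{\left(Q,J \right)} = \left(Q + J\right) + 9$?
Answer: $-197340$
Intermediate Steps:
$n{\left(Q,J \right)} = 9 + J + Q$ ($n{\left(Q,J \right)} = \left(J + Q\right) + 9 = 9 + J + Q$)
$a \left(-130\right) n{\left(15,-2 \right)} = 69 \left(-130\right) \left(9 - 2 + 15\right) = \left(-8970\right) 22 = -197340$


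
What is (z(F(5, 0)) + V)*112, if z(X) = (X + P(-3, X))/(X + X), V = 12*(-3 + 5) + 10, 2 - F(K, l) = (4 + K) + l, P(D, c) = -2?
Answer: 3880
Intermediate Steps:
F(K, l) = -2 - K - l (F(K, l) = 2 - ((4 + K) + l) = 2 - (4 + K + l) = 2 + (-4 - K - l) = -2 - K - l)
V = 34 (V = 12*2 + 10 = 24 + 10 = 34)
z(X) = (-2 + X)/(2*X) (z(X) = (X - 2)/(X + X) = (-2 + X)/((2*X)) = (-2 + X)*(1/(2*X)) = (-2 + X)/(2*X))
(z(F(5, 0)) + V)*112 = ((-2 + (-2 - 1*5 - 1*0))/(2*(-2 - 1*5 - 1*0)) + 34)*112 = ((-2 + (-2 - 5 + 0))/(2*(-2 - 5 + 0)) + 34)*112 = ((½)*(-2 - 7)/(-7) + 34)*112 = ((½)*(-⅐)*(-9) + 34)*112 = (9/14 + 34)*112 = (485/14)*112 = 3880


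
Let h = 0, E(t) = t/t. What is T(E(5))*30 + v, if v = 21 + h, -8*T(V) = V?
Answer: 69/4 ≈ 17.250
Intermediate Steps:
E(t) = 1
T(V) = -V/8
v = 21 (v = 21 + 0 = 21)
T(E(5))*30 + v = -1/8*1*30 + 21 = -1/8*30 + 21 = -15/4 + 21 = 69/4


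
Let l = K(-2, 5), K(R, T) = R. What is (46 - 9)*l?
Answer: -74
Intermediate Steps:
l = -2
(46 - 9)*l = (46 - 9)*(-2) = 37*(-2) = -74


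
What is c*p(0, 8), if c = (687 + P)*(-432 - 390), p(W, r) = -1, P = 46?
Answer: 602526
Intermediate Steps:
c = -602526 (c = (687 + 46)*(-432 - 390) = 733*(-822) = -602526)
c*p(0, 8) = -602526*(-1) = 602526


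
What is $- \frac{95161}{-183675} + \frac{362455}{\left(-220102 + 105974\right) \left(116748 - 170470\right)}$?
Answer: $\frac{583516214133101}{1126145297608800} \approx 0.51815$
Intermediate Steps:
$- \frac{95161}{-183675} + \frac{362455}{\left(-220102 + 105974\right) \left(116748 - 170470\right)} = \left(-95161\right) \left(- \frac{1}{183675}\right) + \frac{362455}{\left(-114128\right) \left(-53722\right)} = \frac{95161}{183675} + \frac{362455}{6131184416} = \frac{583516214133101}{1126145297608800}$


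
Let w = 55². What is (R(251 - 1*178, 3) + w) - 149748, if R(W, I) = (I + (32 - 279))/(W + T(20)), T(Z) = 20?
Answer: -13645483/93 ≈ -1.4673e+5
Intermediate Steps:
w = 3025
R(W, I) = (-247 + I)/(20 + W) (R(W, I) = (I + (32 - 279))/(W + 20) = (I - 247)/(20 + W) = (-247 + I)/(20 + W))
(R(251 - 1*178, 3) + w) - 149748 = ((-247 + 3)/(20 + (251 - 1*178)) + 3025) - 149748 = (-244/(20 + (251 - 178)) + 3025) - 149748 = (-244/(20 + 73) + 3025) - 149748 = (-244/93 + 3025) - 149748 = 281081/93 - 149748 = -13645483/93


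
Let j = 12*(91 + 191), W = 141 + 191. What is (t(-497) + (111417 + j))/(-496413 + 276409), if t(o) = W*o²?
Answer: -82121789/220004 ≈ -373.27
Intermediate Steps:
W = 332
j = 3384 (j = 12*282 = 3384)
t(o) = 332*o²
(t(-497) + (111417 + j))/(-496413 + 276409) = (332*(-497)² + (111417 + 3384))/(-496413 + 276409) = (332*247009 + 114801)/(-220004) = (82006988 + 114801)*(-1/220004) = 82121789*(-1/220004) = -82121789/220004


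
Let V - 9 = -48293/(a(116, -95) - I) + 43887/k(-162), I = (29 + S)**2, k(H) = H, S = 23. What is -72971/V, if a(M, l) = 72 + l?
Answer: 397983834/1331857 ≈ 298.82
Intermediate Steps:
I = 2704 (I = (29 + 23)**2 = 52**2 = 2704)
V = -1331857/5454 (V = 9 + (-48293/((72 - 95) - 1*2704) + 43887/(-162)) = 9 + (-48293/(-23 - 2704) + 43887*(-1/162)) = 9 + (-48293/(-2727) - 14629/54) = 9 + (-48293*(-1/2727) - 14629/54) = 9 + (48293/2727 - 14629/54) = 9 - 1380943/5454 = -1331857/5454 ≈ -244.20)
-72971/V = -72971/(-1331857/5454) = -72971*(-5454/1331857) = 397983834/1331857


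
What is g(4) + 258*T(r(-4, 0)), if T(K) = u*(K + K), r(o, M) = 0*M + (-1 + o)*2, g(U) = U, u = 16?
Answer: -82556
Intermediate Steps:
r(o, M) = -2 + 2*o (r(o, M) = 0 + (-2 + 2*o) = -2 + 2*o)
T(K) = 32*K (T(K) = 16*(K + K) = 16*(2*K) = 32*K)
g(4) + 258*T(r(-4, 0)) = 4 + 258*(32*(-2 + 2*(-4))) = 4 + 258*(32*(-2 - 8)) = 4 + 258*(32*(-10)) = 4 + 258*(-320) = 4 - 82560 = -82556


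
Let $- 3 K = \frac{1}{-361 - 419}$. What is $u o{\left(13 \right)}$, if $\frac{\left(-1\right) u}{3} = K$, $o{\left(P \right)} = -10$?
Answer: $\frac{1}{78} \approx 0.012821$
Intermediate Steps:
$K = \frac{1}{2340}$ ($K = - \frac{1}{3 \left(-361 - 419\right)} = - \frac{1}{3 \left(-780\right)} = \left(- \frac{1}{3}\right) \left(- \frac{1}{780}\right) = \frac{1}{2340} \approx 0.00042735$)
$u = - \frac{1}{780}$ ($u = \left(-3\right) \frac{1}{2340} = - \frac{1}{780} \approx -0.0012821$)
$u o{\left(13 \right)} = \left(- \frac{1}{780}\right) \left(-10\right) = \frac{1}{78}$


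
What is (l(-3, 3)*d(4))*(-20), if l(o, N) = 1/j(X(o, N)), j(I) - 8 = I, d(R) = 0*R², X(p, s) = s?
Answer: 0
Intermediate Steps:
d(R) = 0
j(I) = 8 + I
l(o, N) = 1/(8 + N)
(l(-3, 3)*d(4))*(-20) = (0/(8 + 3))*(-20) = (0/11)*(-20) = ((1/11)*0)*(-20) = 0*(-20) = 0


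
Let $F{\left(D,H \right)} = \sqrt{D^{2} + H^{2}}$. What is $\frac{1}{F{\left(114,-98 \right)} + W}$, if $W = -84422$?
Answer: $- \frac{42211}{3563525742} - \frac{5 \sqrt{226}}{3563525742} \approx -1.1866 \cdot 10^{-5}$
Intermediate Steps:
$\frac{1}{F{\left(114,-98 \right)} + W} = \frac{1}{\sqrt{114^{2} + \left(-98\right)^{2}} - 84422} = \frac{1}{\sqrt{12996 + 9604} - 84422} = \frac{1}{\sqrt{22600} - 84422} = \frac{1}{10 \sqrt{226} - 84422} = \frac{1}{-84422 + 10 \sqrt{226}}$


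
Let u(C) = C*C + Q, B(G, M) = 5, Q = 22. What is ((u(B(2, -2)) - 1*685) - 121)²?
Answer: 576081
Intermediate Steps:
u(C) = 22 + C² (u(C) = C*C + 22 = C² + 22 = 22 + C²)
((u(B(2, -2)) - 1*685) - 121)² = (((22 + 5²) - 1*685) - 121)² = (((22 + 25) - 685) - 121)² = ((47 - 685) - 121)² = (-638 - 121)² = (-759)² = 576081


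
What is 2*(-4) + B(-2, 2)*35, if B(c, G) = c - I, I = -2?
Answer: -8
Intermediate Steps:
B(c, G) = 2 + c (B(c, G) = c - 1*(-2) = c + 2 = 2 + c)
2*(-4) + B(-2, 2)*35 = 2*(-4) + (2 - 2)*35 = -8 + 0*35 = -8 + 0 = -8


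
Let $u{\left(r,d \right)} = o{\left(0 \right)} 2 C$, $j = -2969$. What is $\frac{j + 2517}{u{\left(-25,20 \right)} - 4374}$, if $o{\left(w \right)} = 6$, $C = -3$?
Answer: $\frac{226}{2205} \approx 0.10249$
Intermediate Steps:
$u{\left(r,d \right)} = -36$ ($u{\left(r,d \right)} = 6 \cdot 2 \left(-3\right) = 12 \left(-3\right) = -36$)
$\frac{j + 2517}{u{\left(-25,20 \right)} - 4374} = \frac{-2969 + 2517}{-36 - 4374} = - \frac{452}{-4410} = \left(-452\right) \left(- \frac{1}{4410}\right) = \frac{226}{2205}$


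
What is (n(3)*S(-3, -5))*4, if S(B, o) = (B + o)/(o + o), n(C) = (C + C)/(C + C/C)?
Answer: 24/5 ≈ 4.8000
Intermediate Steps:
n(C) = 2*C/(1 + C) (n(C) = (2*C)/(C + 1) = (2*C)/(1 + C) = 2*C/(1 + C))
S(B, o) = (B + o)/(2*o) (S(B, o) = (B + o)/((2*o)) = (B + o)*(1/(2*o)) = (B + o)/(2*o))
(n(3)*S(-3, -5))*4 = ((2*3/(1 + 3))*((½)*(-3 - 5)/(-5)))*4 = ((2*3/4)*((½)*(-⅕)*(-8)))*4 = ((2*3*(¼))*(⅘))*4 = ((3/2)*(⅘))*4 = (6/5)*4 = 24/5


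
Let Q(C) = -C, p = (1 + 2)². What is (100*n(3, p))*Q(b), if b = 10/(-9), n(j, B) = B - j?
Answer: 2000/3 ≈ 666.67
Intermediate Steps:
p = 9 (p = 3² = 9)
b = -10/9 (b = 10*(-⅑) = -10/9 ≈ -1.1111)
(100*n(3, p))*Q(b) = (100*(9 - 1*3))*(-1*(-10/9)) = (100*(9 - 3))*(10/9) = (100*6)*(10/9) = 600*(10/9) = 2000/3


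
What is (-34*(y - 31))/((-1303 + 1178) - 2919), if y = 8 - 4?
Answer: -459/1522 ≈ -0.30158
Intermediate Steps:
y = 4
(-34*(y - 31))/((-1303 + 1178) - 2919) = (-34*(4 - 31))/((-1303 + 1178) - 2919) = (-34*(-27))/(-125 - 2919) = 918/(-3044) = 918*(-1/3044) = -459/1522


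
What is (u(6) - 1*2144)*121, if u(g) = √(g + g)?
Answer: -259424 + 242*√3 ≈ -2.5900e+5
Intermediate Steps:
u(g) = √2*√g (u(g) = √(2*g) = √2*√g)
(u(6) - 1*2144)*121 = (√2*√6 - 1*2144)*121 = (2*√3 - 2144)*121 = (-2144 + 2*√3)*121 = -259424 + 242*√3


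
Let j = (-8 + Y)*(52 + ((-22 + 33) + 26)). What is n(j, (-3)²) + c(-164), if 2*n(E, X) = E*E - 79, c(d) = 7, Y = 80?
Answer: 41062399/2 ≈ 2.0531e+7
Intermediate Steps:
j = 6408 (j = (-8 + 80)*(52 + ((-22 + 33) + 26)) = 72*(52 + (11 + 26)) = 72*(52 + 37) = 72*89 = 6408)
n(E, X) = -79/2 + E²/2 (n(E, X) = (E*E - 79)/2 = (E² - 79)/2 = (-79 + E²)/2 = -79/2 + E²/2)
n(j, (-3)²) + c(-164) = (-79/2 + (½)*6408²) + 7 = (-79/2 + (½)*41062464) + 7 = (-79/2 + 20531232) + 7 = 41062385/2 + 7 = 41062399/2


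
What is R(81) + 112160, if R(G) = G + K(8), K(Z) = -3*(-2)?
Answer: 112247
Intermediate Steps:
K(Z) = 6
R(G) = 6 + G (R(G) = G + 6 = 6 + G)
R(81) + 112160 = (6 + 81) + 112160 = 87 + 112160 = 112247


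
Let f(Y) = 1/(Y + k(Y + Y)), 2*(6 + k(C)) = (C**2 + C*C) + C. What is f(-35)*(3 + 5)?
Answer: 1/603 ≈ 0.0016584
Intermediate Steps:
k(C) = -6 + C**2 + C/2 (k(C) = -6 + ((C**2 + C*C) + C)/2 = -6 + ((C**2 + C**2) + C)/2 = -6 + (2*C**2 + C)/2 = -6 + (C + 2*C**2)/2 = -6 + (C**2 + C/2) = -6 + C**2 + C/2)
f(Y) = 1/(-6 + 2*Y + 4*Y**2) (f(Y) = 1/(Y + (-6 + (Y + Y)**2 + (Y + Y)/2)) = 1/(Y + (-6 + (2*Y)**2 + (2*Y)/2)) = 1/(Y + (-6 + 4*Y**2 + Y)) = 1/(Y + (-6 + Y + 4*Y**2)) = 1/(-6 + 2*Y + 4*Y**2))
f(-35)*(3 + 5) = (1/(2*(-3 - 35 + 2*(-35)**2)))*(3 + 5) = (1/(2*(-3 - 35 + 2*1225)))*8 = (1/(2*(-3 - 35 + 2450)))*8 = ((1/2)/2412)*8 = ((1/2)*(1/2412))*8 = (1/4824)*8 = 1/603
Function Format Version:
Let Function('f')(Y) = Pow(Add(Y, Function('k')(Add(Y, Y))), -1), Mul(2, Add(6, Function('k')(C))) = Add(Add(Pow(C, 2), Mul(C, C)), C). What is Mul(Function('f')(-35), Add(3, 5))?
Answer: Rational(1, 603) ≈ 0.0016584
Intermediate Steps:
Function('k')(C) = Add(-6, Pow(C, 2), Mul(Rational(1, 2), C)) (Function('k')(C) = Add(-6, Mul(Rational(1, 2), Add(Add(Pow(C, 2), Mul(C, C)), C))) = Add(-6, Mul(Rational(1, 2), Add(Add(Pow(C, 2), Pow(C, 2)), C))) = Add(-6, Mul(Rational(1, 2), Add(Mul(2, Pow(C, 2)), C))) = Add(-6, Mul(Rational(1, 2), Add(C, Mul(2, Pow(C, 2))))) = Add(-6, Add(Pow(C, 2), Mul(Rational(1, 2), C))) = Add(-6, Pow(C, 2), Mul(Rational(1, 2), C)))
Function('f')(Y) = Pow(Add(-6, Mul(2, Y), Mul(4, Pow(Y, 2))), -1) (Function('f')(Y) = Pow(Add(Y, Add(-6, Pow(Add(Y, Y), 2), Mul(Rational(1, 2), Add(Y, Y)))), -1) = Pow(Add(Y, Add(-6, Pow(Mul(2, Y), 2), Mul(Rational(1, 2), Mul(2, Y)))), -1) = Pow(Add(Y, Add(-6, Mul(4, Pow(Y, 2)), Y)), -1) = Pow(Add(Y, Add(-6, Y, Mul(4, Pow(Y, 2)))), -1) = Pow(Add(-6, Mul(2, Y), Mul(4, Pow(Y, 2))), -1))
Mul(Function('f')(-35), Add(3, 5)) = Mul(Mul(Rational(1, 2), Pow(Add(-3, -35, Mul(2, Pow(-35, 2))), -1)), Add(3, 5)) = Mul(Mul(Rational(1, 2), Pow(Add(-3, -35, Mul(2, 1225)), -1)), 8) = Mul(Mul(Rational(1, 2), Pow(Add(-3, -35, 2450), -1)), 8) = Mul(Mul(Rational(1, 2), Pow(2412, -1)), 8) = Mul(Mul(Rational(1, 2), Rational(1, 2412)), 8) = Mul(Rational(1, 4824), 8) = Rational(1, 603)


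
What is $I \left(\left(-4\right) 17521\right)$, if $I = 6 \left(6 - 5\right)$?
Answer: $-420504$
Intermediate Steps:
$I = 6$ ($I = 6 \cdot 1 = 6$)
$I \left(\left(-4\right) 17521\right) = 6 \left(\left(-4\right) 17521\right) = 6 \left(-70084\right) = -420504$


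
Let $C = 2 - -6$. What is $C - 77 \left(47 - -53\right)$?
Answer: $-7692$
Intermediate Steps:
$C = 8$ ($C = 2 + 6 = 8$)
$C - 77 \left(47 - -53\right) = 8 - 77 \left(47 - -53\right) = 8 - 77 \left(47 + 53\right) = 8 - 7700 = -7692$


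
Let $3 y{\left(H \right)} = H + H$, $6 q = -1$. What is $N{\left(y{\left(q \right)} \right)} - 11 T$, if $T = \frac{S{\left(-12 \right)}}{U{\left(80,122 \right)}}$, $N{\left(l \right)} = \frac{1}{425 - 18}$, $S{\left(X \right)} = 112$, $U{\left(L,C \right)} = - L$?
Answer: $\frac{31344}{2035} \approx 15.402$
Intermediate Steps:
$q = - \frac{1}{6}$ ($q = \frac{1}{6} \left(-1\right) = - \frac{1}{6} \approx -0.16667$)
$y{\left(H \right)} = \frac{2 H}{3}$ ($y{\left(H \right)} = \frac{H + H}{3} = \frac{2 H}{3}$)
$N{\left(l \right)} = \frac{1}{407}$
$T = - \frac{7}{5}$ ($T = \frac{112}{\left(-1\right) 80} = \frac{112}{-80} = 112 \left(- \frac{1}{80}\right) = - \frac{7}{5} \approx -1.4$)
$N{\left(y{\left(q \right)} \right)} - 11 T = \frac{1}{407} - - \frac{77}{5} = \frac{1}{407} + \frac{77}{5} = \frac{31344}{2035}$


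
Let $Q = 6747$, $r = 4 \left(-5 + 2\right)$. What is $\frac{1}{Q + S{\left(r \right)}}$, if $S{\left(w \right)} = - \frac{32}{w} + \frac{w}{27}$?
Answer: $\frac{9}{60743} \approx 0.00014817$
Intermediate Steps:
$r = -12$ ($r = 4 \left(-3\right) = -12$)
$S{\left(w \right)} = - \frac{32}{w} + \frac{w}{27}$ ($S{\left(w \right)} = - \frac{32}{w} + w \frac{1}{27} = - \frac{32}{w} + \frac{w}{27}$)
$\frac{1}{Q + S{\left(r \right)}} = \frac{1}{6747 + \left(- \frac{32}{-12} + \frac{1}{27} \left(-12\right)\right)} = \frac{1}{6747 - - \frac{20}{9}} = \frac{1}{6747 + \left(\frac{8}{3} - \frac{4}{9}\right)} = \frac{1}{6747 + \frac{20}{9}} = \frac{1}{\frac{60743}{9}} = \frac{9}{60743}$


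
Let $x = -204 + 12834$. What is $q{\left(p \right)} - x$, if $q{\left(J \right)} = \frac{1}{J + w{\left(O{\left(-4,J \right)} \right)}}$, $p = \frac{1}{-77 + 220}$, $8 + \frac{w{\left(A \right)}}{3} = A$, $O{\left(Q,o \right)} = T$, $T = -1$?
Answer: $- \frac{48751943}{3860} \approx -12630.0$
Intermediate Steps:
$O{\left(Q,o \right)} = -1$
$w{\left(A \right)} = -24 + 3 A$
$x = 12630$
$p = \frac{1}{143} \approx 0.006993$
$q{\left(J \right)} = \frac{1}{-27 + J}$ ($q{\left(J \right)} = \frac{1}{J + \left(-24 + 3 \left(-1\right)\right)} = \frac{1}{J - 27} = \frac{1}{-27 + J}$)
$q{\left(p \right)} - x = \frac{1}{-27 + \frac{1}{143}} - 12630 = \frac{1}{- \frac{3860}{143}} - 12630 = - \frac{143}{3860} - 12630 = - \frac{48751943}{3860}$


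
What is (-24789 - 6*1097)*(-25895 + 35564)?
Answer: -303326199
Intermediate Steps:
(-24789 - 6*1097)*(-25895 + 35564) = (-24789 - 6582)*9669 = -31371*9669 = -303326199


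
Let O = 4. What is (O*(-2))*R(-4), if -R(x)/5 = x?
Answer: -160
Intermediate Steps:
R(x) = -5*x
(O*(-2))*R(-4) = (4*(-2))*(-5*(-4)) = -8*20 = -160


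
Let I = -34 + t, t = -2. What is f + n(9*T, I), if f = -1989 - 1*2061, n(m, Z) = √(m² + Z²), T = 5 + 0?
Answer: -4050 + 9*√41 ≈ -3992.4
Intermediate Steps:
T = 5
I = -36 (I = -34 - 2 = -36)
n(m, Z) = √(Z² + m²)
f = -4050 (f = -1989 - 2061 = -4050)
f + n(9*T, I) = -4050 + √((-36)² + (9*5)²) = -4050 + √(1296 + 45²) = -4050 + √(1296 + 2025) = -4050 + √3321 = -4050 + 9*√41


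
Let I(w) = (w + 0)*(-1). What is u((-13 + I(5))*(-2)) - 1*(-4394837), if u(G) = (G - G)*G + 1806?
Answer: 4396643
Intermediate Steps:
I(w) = -w (I(w) = w*(-1) = -w)
u(G) = 1806 (u(G) = 0*G + 1806 = 0 + 1806 = 1806)
u((-13 + I(5))*(-2)) - 1*(-4394837) = 1806 - 1*(-4394837) = 1806 + 4394837 = 4396643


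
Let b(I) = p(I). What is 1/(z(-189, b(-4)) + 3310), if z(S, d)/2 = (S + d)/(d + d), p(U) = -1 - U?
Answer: 1/3248 ≈ 0.00030788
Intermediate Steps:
b(I) = -1 - I
z(S, d) = (S + d)/d (z(S, d) = 2*((S + d)/(d + d)) = 2*((S + d)/((2*d))) = 2*((S + d)*(1/(2*d))) = 2*((S + d)/(2*d)) = (S + d)/d)
1/(z(-189, b(-4)) + 3310) = 1/((-189 + (-1 - 1*(-4)))/(-1 - 1*(-4)) + 3310) = 1/((-189 + (-1 + 4))/(-1 + 4) + 3310) = 1/((-189 + 3)/3 + 3310) = 1/((1/3)*(-186) + 3310) = 1/(-62 + 3310) = 1/3248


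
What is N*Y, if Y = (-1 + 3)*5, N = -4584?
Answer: -45840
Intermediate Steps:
Y = 10 (Y = 2*5 = 10)
N*Y = -4584*10 = -45840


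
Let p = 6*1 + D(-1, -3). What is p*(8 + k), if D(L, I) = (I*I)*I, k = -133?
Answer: 2625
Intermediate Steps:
D(L, I) = I**3 (D(L, I) = I**2*I = I**3)
p = -21 (p = 6*1 + (-3)**3 = 6 - 27 = -21)
p*(8 + k) = -21*(8 - 133) = -21*(-125) = 2625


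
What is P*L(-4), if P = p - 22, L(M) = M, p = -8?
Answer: 120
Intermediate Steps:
P = -30 (P = -8 - 22 = -30)
P*L(-4) = -30*(-4) = 120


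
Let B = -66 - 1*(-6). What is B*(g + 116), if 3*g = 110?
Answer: -9160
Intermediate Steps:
B = -60 (B = -66 + 6 = -60)
g = 110/3 (g = (1/3)*110 = 110/3 ≈ 36.667)
B*(g + 116) = -60*(110/3 + 116) = -60*458/3 = -9160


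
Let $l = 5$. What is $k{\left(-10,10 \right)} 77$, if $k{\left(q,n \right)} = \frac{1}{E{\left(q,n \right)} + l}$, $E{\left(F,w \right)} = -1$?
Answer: $\frac{77}{4} \approx 19.25$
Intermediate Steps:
$k{\left(q,n \right)} = \frac{1}{4}$ ($k{\left(q,n \right)} = \frac{1}{-1 + 5} = \frac{1}{4}$)
$k{\left(-10,10 \right)} 77 = \frac{1}{4} \cdot 77 = \frac{77}{4}$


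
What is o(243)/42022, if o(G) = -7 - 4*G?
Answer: -979/42022 ≈ -0.023297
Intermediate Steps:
o(243)/42022 = (-7 - 4*243)/42022 = (-7 - 972)*(1/42022) = -979*1/42022 = -979/42022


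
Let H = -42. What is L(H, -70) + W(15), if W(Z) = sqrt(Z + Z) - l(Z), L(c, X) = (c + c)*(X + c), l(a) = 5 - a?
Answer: 9418 + sqrt(30) ≈ 9423.5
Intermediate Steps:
L(c, X) = 2*c*(X + c) (L(c, X) = (2*c)*(X + c) = 2*c*(X + c))
W(Z) = -5 + Z + sqrt(2)*sqrt(Z) (W(Z) = sqrt(Z + Z) - (5 - Z) = sqrt(2*Z) + (-5 + Z) = sqrt(2)*sqrt(Z) + (-5 + Z) = -5 + Z + sqrt(2)*sqrt(Z))
L(H, -70) + W(15) = 2*(-42)*(-70 - 42) + (-5 + 15 + sqrt(2)*sqrt(15)) = 2*(-42)*(-112) + (-5 + 15 + sqrt(30)) = 9408 + (10 + sqrt(30)) = 9418 + sqrt(30)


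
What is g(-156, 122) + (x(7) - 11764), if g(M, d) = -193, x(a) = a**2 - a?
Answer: -11915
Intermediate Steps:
g(-156, 122) + (x(7) - 11764) = -193 + (7*(-1 + 7) - 11764) = -193 + (7*6 - 11764) = -193 + (42 - 11764) = -193 - 11722 = -11915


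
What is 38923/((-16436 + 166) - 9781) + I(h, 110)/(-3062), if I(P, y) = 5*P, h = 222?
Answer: -74049418/39884081 ≈ -1.8566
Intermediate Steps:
38923/((-16436 + 166) - 9781) + I(h, 110)/(-3062) = 38923/((-16436 + 166) - 9781) + (5*222)/(-3062) = 38923/(-16270 - 9781) + 1110*(-1/3062) = 38923/(-26051) - 555/1531 = 38923*(-1/26051) - 555/1531 = -38923/26051 - 555/1531 = -74049418/39884081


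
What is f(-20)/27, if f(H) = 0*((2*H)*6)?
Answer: 0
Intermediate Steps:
f(H) = 0 (f(H) = 0*(12*H) = 0)
f(-20)/27 = 0/27 = 0*(1/27) = 0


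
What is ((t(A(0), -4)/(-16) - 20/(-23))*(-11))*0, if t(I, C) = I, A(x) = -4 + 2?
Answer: 0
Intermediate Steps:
A(x) = -2
((t(A(0), -4)/(-16) - 20/(-23))*(-11))*0 = ((-2/(-16) - 20/(-23))*(-11))*0 = ((-2*(-1/16) - 20*(-1/23))*(-11))*0 = ((⅛ + 20/23)*(-11))*0 = ((183/184)*(-11))*0 = -2013/184*0 = 0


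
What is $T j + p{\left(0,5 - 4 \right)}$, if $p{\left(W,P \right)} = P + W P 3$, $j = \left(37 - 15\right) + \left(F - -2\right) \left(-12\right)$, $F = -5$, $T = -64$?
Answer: $-3711$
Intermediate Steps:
$j = 58$ ($j = \left(37 - 15\right) + \left(-5 - -2\right) \left(-12\right) = 22 + \left(-5 + 2\right) \left(-12\right) = 22 - -36 = 22 + 36 = 58$)
$p{\left(W,P \right)} = P + 3 P W$ ($p{\left(W,P \right)} = P + P W 3 = P + 3 P W$)
$T j + p{\left(0,5 - 4 \right)} = \left(-64\right) 58 + \left(5 - 4\right) \left(1 + 3 \cdot 0\right) = -3712 + \left(5 - 4\right) \left(1 + 0\right) = -3712 + 1 \cdot 1 = -3712 + 1 = -3711$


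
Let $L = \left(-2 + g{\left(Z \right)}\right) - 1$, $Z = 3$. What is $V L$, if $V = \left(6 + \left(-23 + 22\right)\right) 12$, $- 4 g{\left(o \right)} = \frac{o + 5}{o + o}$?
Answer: $-200$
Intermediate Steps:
$g{\left(o \right)} = - \frac{5 + o}{8 o}$ ($g{\left(o \right)} = - \frac{\left(o + 5\right) \frac{1}{o + o}}{4} = - \frac{\left(5 + o\right) \frac{1}{2 o}}{4} = - \frac{\frac{1}{2} \frac{1}{o} \left(5 + o\right)}{4} = - \frac{5 + o}{8 o}$)
$V = 60$ ($V = \left(6 - 1\right) 12 = 5 \cdot 12 = 60$)
$L = - \frac{10}{3}$ ($L = \left(-2 + \frac{-5 - 3}{8 \cdot 3}\right) - 1 = \left(-2 + \frac{1}{8} \cdot \frac{1}{3} \left(-5 - 3\right)\right) - 1 = \left(-2 + \frac{1}{8} \cdot \frac{1}{3} \left(-8\right)\right) - 1 = \left(-2 - \frac{1}{3}\right) - 1 = - \frac{7}{3} - 1 = - \frac{10}{3} \approx -3.3333$)
$V L = 60 \left(- \frac{10}{3}\right) = -200$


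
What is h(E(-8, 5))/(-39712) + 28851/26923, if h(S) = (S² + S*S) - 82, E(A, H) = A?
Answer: 572246227/534583088 ≈ 1.0705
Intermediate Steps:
h(S) = -82 + 2*S² (h(S) = (S² + S²) - 82 = 2*S² - 82 = -82 + 2*S²)
h(E(-8, 5))/(-39712) + 28851/26923 = (-82 + 2*(-8)²)/(-39712) + 28851/26923 = (-82 + 2*64)*(-1/39712) + 28851*(1/26923) = (-82 + 128)*(-1/39712) + 28851/26923 = 46*(-1/39712) + 28851/26923 = -23/19856 + 28851/26923 = 572246227/534583088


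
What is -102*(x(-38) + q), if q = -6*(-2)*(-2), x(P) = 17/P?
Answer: 47379/19 ≈ 2493.6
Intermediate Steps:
q = -24 (q = 12*(-2) = -24)
-102*(x(-38) + q) = -102*(17/(-38) - 24) = -102*(17*(-1/38) - 24) = -102*(-17/38 - 24) = -102*(-929/38) = 47379/19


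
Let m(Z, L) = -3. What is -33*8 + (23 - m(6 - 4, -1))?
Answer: -238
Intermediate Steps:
-33*8 + (23 - m(6 - 4, -1)) = -33*8 + (23 - 1*(-3)) = -264 + (23 + 3) = -264 + 26 = -238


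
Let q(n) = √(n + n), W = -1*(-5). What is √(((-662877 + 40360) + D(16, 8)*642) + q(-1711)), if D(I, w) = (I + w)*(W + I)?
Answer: √(-298949 + I*√3422) ≈ 0.053 + 546.76*I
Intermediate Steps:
W = 5
D(I, w) = (5 + I)*(I + w) (D(I, w) = (I + w)*(5 + I) = (5 + I)*(I + w))
q(n) = √2*√n (q(n) = √(2*n) = √2*√n)
√(((-662877 + 40360) + D(16, 8)*642) + q(-1711)) = √(((-662877 + 40360) + (16² + 5*16 + 5*8 + 16*8)*642) + √2*√(-1711)) = √((-622517 + (256 + 80 + 40 + 128)*642) + √2*(I*√1711)) = √((-622517 + 504*642) + I*√3422) = √((-622517 + 323568) + I*√3422) = √(-298949 + I*√3422)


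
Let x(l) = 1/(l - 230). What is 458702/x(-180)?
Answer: -188067820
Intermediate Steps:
x(l) = 1/(-230 + l)
458702/x(-180) = 458702/(1/(-230 - 180)) = 458702/(1/(-410)) = 458702/(-1/410) = 458702*(-410) = -188067820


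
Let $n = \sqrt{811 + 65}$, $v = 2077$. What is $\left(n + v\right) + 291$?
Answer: $2368 + 2 \sqrt{219} \approx 2397.6$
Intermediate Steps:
$n = 2 \sqrt{219}$ ($n = \sqrt{876} = 2 \sqrt{219} \approx 29.597$)
$\left(n + v\right) + 291 = \left(2 \sqrt{219} + 2077\right) + 291 = \left(2077 + 2 \sqrt{219}\right) + 291 = 2368 + 2 \sqrt{219}$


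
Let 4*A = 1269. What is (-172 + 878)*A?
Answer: 447957/2 ≈ 2.2398e+5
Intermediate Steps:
A = 1269/4 (A = (¼)*1269 = 1269/4 ≈ 317.25)
(-172 + 878)*A = (-172 + 878)*(1269/4) = 706*(1269/4) = 447957/2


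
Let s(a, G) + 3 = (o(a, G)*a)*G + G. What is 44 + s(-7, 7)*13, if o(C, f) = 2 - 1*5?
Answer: 2007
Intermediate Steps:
o(C, f) = -3 (o(C, f) = 2 - 5 = -3)
s(a, G) = -3 + G - 3*G*a (s(a, G) = -3 + ((-3*a)*G + G) = -3 + (-3*G*a + G) = -3 + (G - 3*G*a) = -3 + G - 3*G*a)
44 + s(-7, 7)*13 = 44 + (-3 + 7 - 3*7*(-7))*13 = 44 + (-3 + 7 + 147)*13 = 44 + 151*13 = 44 + 1963 = 2007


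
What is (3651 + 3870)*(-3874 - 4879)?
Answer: -65831313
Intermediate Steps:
(3651 + 3870)*(-3874 - 4879) = 7521*(-8753) = -65831313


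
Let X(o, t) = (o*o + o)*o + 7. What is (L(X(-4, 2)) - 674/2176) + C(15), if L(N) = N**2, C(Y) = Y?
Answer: 1844911/1088 ≈ 1695.7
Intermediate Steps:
X(o, t) = 7 + o*(o + o**2) (X(o, t) = (o**2 + o)*o + 7 = (o + o**2)*o + 7 = o*(o + o**2) + 7 = 7 + o*(o + o**2))
(L(X(-4, 2)) - 674/2176) + C(15) = ((7 + (-4)**2 + (-4)**3)**2 - 674/2176) + 15 = ((7 + 16 - 64)**2 - 674*1/2176) + 15 = ((-41)**2 - 337/1088) + 15 = (1681 - 337/1088) + 15 = 1828591/1088 + 15 = 1844911/1088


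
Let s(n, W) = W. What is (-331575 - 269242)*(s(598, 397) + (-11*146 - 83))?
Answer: 776255564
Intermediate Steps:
(-331575 - 269242)*(s(598, 397) + (-11*146 - 83)) = (-331575 - 269242)*(397 + (-11*146 - 83)) = -600817*(397 + (-1606 - 83)) = -600817*(397 - 1689) = -600817*(-1292) = 776255564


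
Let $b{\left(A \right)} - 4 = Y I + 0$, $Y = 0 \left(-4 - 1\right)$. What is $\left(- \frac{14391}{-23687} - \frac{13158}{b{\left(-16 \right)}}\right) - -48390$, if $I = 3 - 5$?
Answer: $\frac{2136619869}{47374} \approx 45101.0$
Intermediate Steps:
$I = -2$ ($I = 3 - 5 = -2$)
$Y = 0$ ($Y = 0 \left(-5\right) = 0$)
$b{\left(A \right)} = 4$ ($b{\left(A \right)} = 4 + \left(0 \left(-2\right) + 0\right) = 4 + \left(0 + 0\right) = 4 + 0 = 4$)
$\left(- \frac{14391}{-23687} - \frac{13158}{b{\left(-16 \right)}}\right) - -48390 = \left(- \frac{14391}{-23687} - \frac{13158}{4}\right) - -48390 = \left(\left(-14391\right) \left(- \frac{1}{23687}\right) - \frac{6579}{2}\right) + 48390 = \left(\frac{14391}{23687} - \frac{6579}{2}\right) + 48390 = - \frac{155807991}{47374} + 48390 = \frac{2136619869}{47374}$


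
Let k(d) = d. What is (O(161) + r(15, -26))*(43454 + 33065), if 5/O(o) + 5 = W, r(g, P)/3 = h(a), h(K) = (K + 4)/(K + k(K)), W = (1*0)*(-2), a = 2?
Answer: 535633/2 ≈ 2.6782e+5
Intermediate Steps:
W = 0 (W = 0*(-2) = 0)
h(K) = (4 + K)/(2*K) (h(K) = (K + 4)/(K + K) = (4 + K)/((2*K)) = (4 + K)*(1/(2*K)) = (4 + K)/(2*K))
r(g, P) = 9/2 (r(g, P) = 3*((½)*(4 + 2)/2) = 3*((½)*(½)*6) = 3*(3/2) = 9/2)
O(o) = -1 (O(o) = 5/(-5 + 0) = 5/(-5) = 5*(-⅕) = -1)
(O(161) + r(15, -26))*(43454 + 33065) = (-1 + 9/2)*(43454 + 33065) = (7/2)*76519 = 535633/2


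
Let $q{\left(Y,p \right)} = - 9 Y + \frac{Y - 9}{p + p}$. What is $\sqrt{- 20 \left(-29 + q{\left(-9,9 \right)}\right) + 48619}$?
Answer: $\sqrt{47599} \approx 218.17$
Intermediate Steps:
$q{\left(Y,p \right)} = - 9 Y + \frac{-9 + Y}{2 p}$
$\sqrt{- 20 \left(-29 + q{\left(-9,9 \right)}\right) + 48619} = \sqrt{- 20 \left(-29 + \frac{-9 - 9 - \left(-162\right) 9}{2 \cdot 9}\right) + 48619} = \sqrt{- 20 \left(-29 + \frac{1}{2} \cdot \frac{1}{9} \left(-9 - 9 + 1458\right)\right) + 48619} = \sqrt{- 20 \left(-29 + \frac{1}{2} \cdot \frac{1}{9} \cdot 1440\right) + 48619} = \sqrt{- 20 \left(-29 + 80\right) + 48619} = \sqrt{\left(-20\right) 51 + 48619} = \sqrt{-1020 + 48619} = \sqrt{47599}$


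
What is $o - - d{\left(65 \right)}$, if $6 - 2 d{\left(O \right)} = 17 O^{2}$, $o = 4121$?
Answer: $- \frac{63577}{2} \approx -31789.0$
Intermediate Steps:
$d{\left(O \right)} = 3 - \frac{17 O^{2}}{2}$
$o - - d{\left(65 \right)} = 4121 - - (3 - \frac{17 \cdot 65^{2}}{2}) = 4121 - - (3 - \frac{71825}{2}) = 4121 - \left(-1\right) \left(- \frac{71819}{2}\right) = 4121 - \frac{71819}{2} = - \frac{63577}{2}$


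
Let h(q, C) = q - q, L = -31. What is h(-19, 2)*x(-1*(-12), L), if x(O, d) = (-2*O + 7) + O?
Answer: 0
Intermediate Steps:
h(q, C) = 0
x(O, d) = 7 - O (x(O, d) = (7 - 2*O) + O = 7 - O)
h(-19, 2)*x(-1*(-12), L) = 0*(7 - (-1)*(-12)) = 0*(7 - 1*12) = 0*(7 - 12) = 0*(-5) = 0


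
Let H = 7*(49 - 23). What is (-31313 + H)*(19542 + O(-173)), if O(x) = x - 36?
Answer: -601855623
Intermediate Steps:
H = 182 (H = 7*26 = 182)
O(x) = -36 + x
(-31313 + H)*(19542 + O(-173)) = (-31313 + 182)*(19542 + (-36 - 173)) = -31131*(19542 - 209) = -31131*19333 = -601855623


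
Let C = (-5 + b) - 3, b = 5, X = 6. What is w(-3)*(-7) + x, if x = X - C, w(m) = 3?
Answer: -12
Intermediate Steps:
C = -3 (C = (-5 + 5) - 3 = 0 - 3 = -3)
x = 9 (x = 6 - 1*(-3) = 6 + 3 = 9)
w(-3)*(-7) + x = 3*(-7) + 9 = -21 + 9 = -12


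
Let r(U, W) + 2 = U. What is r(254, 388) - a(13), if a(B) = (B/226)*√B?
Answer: 252 - 13*√13/226 ≈ 251.79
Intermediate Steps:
r(U, W) = -2 + U
a(B) = B^(3/2)/226 (a(B) = (B*(1/226))*√B = (B/226)*√B = B^(3/2)/226)
r(254, 388) - a(13) = (-2 + 254) - 13^(3/2)/226 = 252 - 13*√13/226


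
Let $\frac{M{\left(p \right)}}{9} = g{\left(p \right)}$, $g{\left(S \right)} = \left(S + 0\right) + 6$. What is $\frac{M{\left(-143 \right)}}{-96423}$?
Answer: $\frac{411}{32141} \approx 0.012787$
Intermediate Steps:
$g{\left(S \right)} = 6 + S$ ($g{\left(S \right)} = S + 6 = 6 + S$)
$M{\left(p \right)} = 54 + 9 p$ ($M{\left(p \right)} = 9 \left(6 + p\right) = 54 + 9 p$)
$\frac{M{\left(-143 \right)}}{-96423} = \frac{54 + 9 \left(-143\right)}{-96423} = \left(54 - 1287\right) \left(- \frac{1}{96423}\right) = \left(-1233\right) \left(- \frac{1}{96423}\right) = \frac{411}{32141}$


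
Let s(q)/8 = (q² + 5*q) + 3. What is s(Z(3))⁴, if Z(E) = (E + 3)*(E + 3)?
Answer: 19598942734258176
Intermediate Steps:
Z(E) = (3 + E)² (Z(E) = (3 + E)*(3 + E) = (3 + E)²)
s(q) = 24 + 8*q² + 40*q (s(q) = 8*((q² + 5*q) + 3) = 8*(3 + q² + 5*q) = 24 + 8*q² + 40*q)
s(Z(3))⁴ = (24 + 8*((3 + 3)²)² + 40*(3 + 3)²)⁴ = (24 + 8*(6²)² + 40*6²)⁴ = (24 + 8*36² + 40*36)⁴ = (24 + 8*1296 + 1440)⁴ = (24 + 10368 + 1440)⁴ = 11832⁴ = 19598942734258176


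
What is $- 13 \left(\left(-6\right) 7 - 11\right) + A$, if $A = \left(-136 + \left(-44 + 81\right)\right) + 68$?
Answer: $658$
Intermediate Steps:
$A = -31$ ($A = \left(-136 + 37\right) + 68 = -99 + 68 = -31$)
$- 13 \left(\left(-6\right) 7 - 11\right) + A = - 13 \left(\left(-6\right) 7 - 11\right) - 31 = - 13 \left(-42 - 11\right) - 31 = \left(-13\right) \left(-53\right) - 31 = 689 - 31 = 658$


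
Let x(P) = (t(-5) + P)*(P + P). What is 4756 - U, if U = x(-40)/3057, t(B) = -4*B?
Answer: 14537492/3057 ≈ 4755.5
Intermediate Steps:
x(P) = 2*P*(20 + P) (x(P) = (-4*(-5) + P)*(P + P) = (20 + P)*(2*P) = 2*P*(20 + P))
U = 1600/3057 (U = (2*(-40)*(20 - 40))/3057 = (2*(-40)*(-20))*(1/3057) = 1600*(1/3057) = 1600/3057 ≈ 0.52339)
4756 - U = 4756 - 1*1600/3057 = 4756 - 1600/3057 = 14537492/3057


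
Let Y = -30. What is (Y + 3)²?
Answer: 729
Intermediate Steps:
(Y + 3)² = (-30 + 3)² = (-27)² = 729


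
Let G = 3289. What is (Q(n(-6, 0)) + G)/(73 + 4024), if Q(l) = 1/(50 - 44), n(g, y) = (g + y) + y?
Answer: 19735/24582 ≈ 0.80282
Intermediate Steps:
n(g, y) = g + 2*y
Q(l) = 1/6
(Q(n(-6, 0)) + G)/(73 + 4024) = (1/6 + 3289)/(73 + 4024) = (19735/6)/4097 = (19735/6)*(1/4097) = 19735/24582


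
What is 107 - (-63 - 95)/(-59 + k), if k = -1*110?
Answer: 17925/169 ≈ 106.07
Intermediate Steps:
k = -110
107 - (-63 - 95)/(-59 + k) = 107 - (-63 - 95)/(-59 - 110) = 107 - (-158)/(-169) = 107 - (-158)*(-1)/169 = 107 - 1*158/169 = 107 - 158/169 = 17925/169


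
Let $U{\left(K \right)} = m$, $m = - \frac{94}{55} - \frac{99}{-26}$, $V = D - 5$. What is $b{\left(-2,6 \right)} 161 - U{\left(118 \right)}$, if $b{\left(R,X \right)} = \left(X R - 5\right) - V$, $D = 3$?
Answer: $- \frac{3456451}{1430} \approx -2417.1$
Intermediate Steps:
$V = -2$ ($V = 3 - 5 = -2$)
$m = \frac{3001}{1430}$ ($m = \left(-94\right) \frac{1}{55} - - \frac{99}{26} = - \frac{94}{55} + \frac{99}{26} = \frac{3001}{1430} \approx 2.0986$)
$U{\left(K \right)} = \frac{3001}{1430}$
$b{\left(R,X \right)} = -3 + R X$ ($b{\left(R,X \right)} = \left(X R - 5\right) - -2 = \left(R X - 5\right) + 2 = \left(-5 + R X\right) + 2 = -3 + R X$)
$b{\left(-2,6 \right)} 161 - U{\left(118 \right)} = \left(-3 - 12\right) 161 - \frac{3001}{1430} = \left(-15\right) 161 - \frac{3001}{1430} = -2415 - \frac{3001}{1430} = - \frac{3456451}{1430}$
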